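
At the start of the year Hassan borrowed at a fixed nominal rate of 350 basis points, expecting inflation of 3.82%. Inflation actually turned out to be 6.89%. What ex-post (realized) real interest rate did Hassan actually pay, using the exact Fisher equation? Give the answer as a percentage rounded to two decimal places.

Ex-post: (1 + 0.0350)/(1 + 0.0689) − 1 = -3.1715%
So the realized real rate is -3.17%.

-3.17%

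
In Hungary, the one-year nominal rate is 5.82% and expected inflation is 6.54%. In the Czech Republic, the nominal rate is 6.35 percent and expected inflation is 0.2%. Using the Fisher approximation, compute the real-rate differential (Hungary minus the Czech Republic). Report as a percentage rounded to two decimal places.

Hungary: 5.82% − 6.54% = -0.720%
The Czech Republic: 6.35% − 0.2% = 6.150%
Differential = -6.870% → -6.87%.

-6.87%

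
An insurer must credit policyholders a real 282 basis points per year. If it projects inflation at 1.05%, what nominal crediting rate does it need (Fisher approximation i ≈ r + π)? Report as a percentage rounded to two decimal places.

3.87%

i ≈ r + π = 2.82% + 1.05% = 3.87%.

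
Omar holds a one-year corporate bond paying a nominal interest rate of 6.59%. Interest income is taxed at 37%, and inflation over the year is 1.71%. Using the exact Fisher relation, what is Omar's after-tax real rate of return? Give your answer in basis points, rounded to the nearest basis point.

After-tax nominal return = 6.59% × (1 − 0.37) = 4.1517%.
1 + r = 1.041517 / 1.01710 = 1.024006
After-tax real rate = 1.024006 − 1 → 240 basis points.

240 basis points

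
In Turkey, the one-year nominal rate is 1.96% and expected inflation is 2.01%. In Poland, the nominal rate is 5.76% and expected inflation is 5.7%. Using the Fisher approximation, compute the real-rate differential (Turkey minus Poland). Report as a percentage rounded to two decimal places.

Turkey: 1.96% − 2.01% = -0.050%
Poland: 5.76% − 5.7% = 0.060%
Differential = -0.110% → -0.11%.

-0.11%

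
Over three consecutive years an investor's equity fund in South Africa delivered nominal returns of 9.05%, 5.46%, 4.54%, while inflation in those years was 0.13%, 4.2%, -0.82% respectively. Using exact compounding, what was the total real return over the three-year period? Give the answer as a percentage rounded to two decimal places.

Nominal growth factor = 1.0905 × 1.0546 × 1.0454 = 1.202253
Price-level growth factor = 1.0013 × 1.0420 × 0.9918 = 1.034799
Real growth factor = 1.202253 / 1.034799 = 1.161823
Total real return = 1.161823 − 1 → 16.18%.

16.18%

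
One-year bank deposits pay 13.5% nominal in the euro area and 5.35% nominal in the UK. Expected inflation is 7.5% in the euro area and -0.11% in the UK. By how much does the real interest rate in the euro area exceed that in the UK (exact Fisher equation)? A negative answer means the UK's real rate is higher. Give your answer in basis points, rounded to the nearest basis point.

The euro area: (1 + 0.1350)/(1 + 0.0750) − 1 = 5.5814%
The UK: (1 + 0.0535)/(1 − 0.0011) − 1 = 5.4660%
Differential = 5.5814% − 5.4660% = 0.1154% → 12 basis points.

12 basis points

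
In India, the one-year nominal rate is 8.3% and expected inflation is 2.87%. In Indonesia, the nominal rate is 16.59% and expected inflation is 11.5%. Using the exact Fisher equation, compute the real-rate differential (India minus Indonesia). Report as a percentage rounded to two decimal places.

India: (1 + 0.0830)/(1 + 0.0287) − 1 = 5.2785%
Indonesia: (1 + 0.1659)/(1 + 0.1150) − 1 = 4.5650%
Differential = 5.2785% − 4.5650% = 0.7135% → 0.71%.

0.71%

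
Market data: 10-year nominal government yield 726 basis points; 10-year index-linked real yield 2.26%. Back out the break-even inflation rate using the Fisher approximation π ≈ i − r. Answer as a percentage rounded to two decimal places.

5.00%

π ≈ i − r = 7.26% − 2.26% → 5.00%.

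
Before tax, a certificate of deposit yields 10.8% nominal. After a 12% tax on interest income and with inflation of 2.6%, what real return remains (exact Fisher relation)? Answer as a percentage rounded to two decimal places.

6.73%

After-tax nominal return = 10.8% × (1 − 0.12) = 9.5040%.
1 + r = 1.09504 / 1.02600 = 1.067290
After-tax real rate = 1.067290 − 1 → 6.73%.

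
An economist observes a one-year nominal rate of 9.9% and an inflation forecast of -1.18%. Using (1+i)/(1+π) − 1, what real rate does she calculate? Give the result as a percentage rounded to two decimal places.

By the Fisher relation, 1 + r = (1 + i)/(1 + π).
1 + r = 1.09900 / 0.98820 = 1.112123
r = 1.112123 − 1 = 11.2123%, i.e. 11.21%.

11.21%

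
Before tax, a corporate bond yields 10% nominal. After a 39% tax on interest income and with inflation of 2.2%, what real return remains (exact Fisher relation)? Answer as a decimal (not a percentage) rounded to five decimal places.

0.03816

After-tax nominal return = 10% × (1 − 0.39) = 6.1000%.
1 + r = 1.06100 / 1.02200 = 1.038160
After-tax real rate = 1.038160 − 1 → 0.03816.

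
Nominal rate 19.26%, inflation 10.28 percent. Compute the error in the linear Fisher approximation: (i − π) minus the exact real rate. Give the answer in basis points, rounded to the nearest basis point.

84 basis points

Approximate: r ≈ 19.260% − 10.280% = 8.9800%
Exact: (1 + 0.1926)/(1 + 0.1028) − 1 = 8.1429%
Error = 8.9800% − 8.1429% = 0.8371% → 84 basis points.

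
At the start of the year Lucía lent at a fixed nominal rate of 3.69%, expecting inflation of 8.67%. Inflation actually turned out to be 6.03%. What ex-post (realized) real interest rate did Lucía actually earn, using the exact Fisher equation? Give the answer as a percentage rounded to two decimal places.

-2.21%

Ex-post: (1 + 0.0369)/(1 + 0.0603) − 1 = -2.2069%
So the realized real rate is -2.21%.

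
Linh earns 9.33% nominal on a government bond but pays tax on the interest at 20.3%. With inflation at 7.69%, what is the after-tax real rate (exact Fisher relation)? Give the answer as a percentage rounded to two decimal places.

-0.24%

After-tax nominal return = 9.33% × (1 − 0.203) = 7.43601%.
1 + r = 1.0743601 / 1.07690 = 0.997641
After-tax real rate = 0.997641 − 1 → -0.24%.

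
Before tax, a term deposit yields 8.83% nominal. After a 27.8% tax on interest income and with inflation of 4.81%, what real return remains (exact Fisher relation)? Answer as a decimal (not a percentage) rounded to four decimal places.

After-tax nominal return = 8.83% × (1 − 0.278) = 6.37526%.
1 + r = 1.0637526 / 1.04810 = 1.014934
After-tax real rate = 1.014934 − 1 → 0.0149.

0.0149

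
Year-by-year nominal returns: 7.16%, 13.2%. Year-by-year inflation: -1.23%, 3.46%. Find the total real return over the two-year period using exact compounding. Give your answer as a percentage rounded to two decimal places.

Compound the nominal returns: 1.0716 × 1.1320 = 1.213051.
Compound inflation: 0.9877 × 1.0346 = 1.021874.
Deflate: 1.213051 / 1.021874 = 1.187084.
Total real return = 1.187084 − 1 → 18.71%.

18.71%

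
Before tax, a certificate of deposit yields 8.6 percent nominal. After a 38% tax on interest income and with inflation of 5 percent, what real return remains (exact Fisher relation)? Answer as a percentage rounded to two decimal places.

After-tax nominal return = 8.6% × (1 − 0.38) = 5.3320%.
1 + r = 1.05332 / 1.05000 = 1.003162
After-tax real rate = 1.003162 − 1 → 0.32%.

0.32%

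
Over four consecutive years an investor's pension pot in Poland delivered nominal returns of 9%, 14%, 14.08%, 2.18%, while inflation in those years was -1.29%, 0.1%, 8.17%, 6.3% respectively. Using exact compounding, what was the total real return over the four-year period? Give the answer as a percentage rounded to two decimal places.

Compound the nominal returns: 1.0900 × 1.1400 × 1.1408 × 1.0218 = 1.448461.
Compound inflation: 0.9871 × 1.0010 × 1.0817 × 1.0630 = 1.136149.
Deflate: 1.448461 / 1.136149 = 1.274886.
Total real return = 1.274886 − 1 → 27.49%.

27.49%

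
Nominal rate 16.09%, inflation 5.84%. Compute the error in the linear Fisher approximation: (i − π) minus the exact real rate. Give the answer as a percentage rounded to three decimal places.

0.566%

Approximate: r ≈ 16.090% − 5.840% = 10.2500%
Exact: (1 + 0.1609)/(1 + 0.0584) − 1 = 9.6844%
Error = 10.2500% − 9.6844% = 0.5656% → 0.566%.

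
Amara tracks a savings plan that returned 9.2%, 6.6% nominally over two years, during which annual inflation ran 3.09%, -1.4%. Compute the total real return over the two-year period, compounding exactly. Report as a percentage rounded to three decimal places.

14.521%

Compound the nominal returns: 1.0920 × 1.0660 = 1.164072.
Compound inflation: 1.0309 × 0.9860 = 1.016467.
Deflate: 1.164072 / 1.016467 = 1.145213.
Total real return = 1.145213 − 1 → 14.521%.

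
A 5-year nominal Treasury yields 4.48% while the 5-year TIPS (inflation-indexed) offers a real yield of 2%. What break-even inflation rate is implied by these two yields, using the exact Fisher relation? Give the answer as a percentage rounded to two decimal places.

(1 + π) = (1 + i)/(1 + r) = 1.04480 / 1.02000 = 1.024314
Break-even inflation = 1.024314 − 1 → 2.43%.

2.43%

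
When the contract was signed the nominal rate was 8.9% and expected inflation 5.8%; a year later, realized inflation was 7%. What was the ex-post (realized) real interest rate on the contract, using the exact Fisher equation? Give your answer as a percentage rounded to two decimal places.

1.78%

Ex-post: (1 + 0.0890)/(1 + 0.0700) − 1 = 1.7757%
So the realized real rate is 1.78%.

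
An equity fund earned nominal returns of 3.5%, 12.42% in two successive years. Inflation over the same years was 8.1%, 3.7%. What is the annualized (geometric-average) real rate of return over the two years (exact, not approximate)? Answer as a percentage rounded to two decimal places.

1.88%

Nominal growth factor = 1.0350 × 1.1242 = 1.16354700
Price-level growth factor = 1.0810 × 1.0370 = 1.12099700
Real growth factor = 1.16354700 / 1.12099700 = 1.03795728
Annualized real rate = 1.03795728^(1/2) − 1 = 1.8802% → 1.88%.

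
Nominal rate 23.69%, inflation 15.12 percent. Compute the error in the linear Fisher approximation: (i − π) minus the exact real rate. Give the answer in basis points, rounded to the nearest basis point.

113 basis points

Approximate: r ≈ 23.690% − 15.120% = 8.5700%
Exact: (1 + 0.2369)/(1 + 0.1512) − 1 = 7.4444%
Error = 8.5700% − 7.4444% = 1.1256% → 113 basis points.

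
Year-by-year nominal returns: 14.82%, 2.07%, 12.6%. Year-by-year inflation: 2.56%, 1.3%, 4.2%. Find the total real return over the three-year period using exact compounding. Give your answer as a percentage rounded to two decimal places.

Compound the nominal returns: 1.1482 × 1.0207 × 1.1260 = 1.319636.
Compound inflation: 1.0256 × 1.0130 × 1.0420 = 1.082568.
Deflate: 1.319636 / 1.082568 = 1.218986.
Total real return = 1.218986 − 1 → 21.90%.

21.90%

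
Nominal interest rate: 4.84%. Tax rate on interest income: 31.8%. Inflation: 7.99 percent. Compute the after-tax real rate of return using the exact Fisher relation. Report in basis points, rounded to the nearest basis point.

-434 basis points

After-tax nominal return = 4.84% × (1 − 0.318) = 3.30088%.
1 + r = 1.0330088 / 1.07990 = 0.956578
After-tax real rate = 0.956578 − 1 → -434 basis points.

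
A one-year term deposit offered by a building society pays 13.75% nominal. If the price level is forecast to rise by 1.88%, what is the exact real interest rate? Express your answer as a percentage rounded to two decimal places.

1 + r = 1.13750 / 1.01880 = 1.116510
r = 1.116510 − 1 = 11.6510%, i.e. 11.65%.

11.65%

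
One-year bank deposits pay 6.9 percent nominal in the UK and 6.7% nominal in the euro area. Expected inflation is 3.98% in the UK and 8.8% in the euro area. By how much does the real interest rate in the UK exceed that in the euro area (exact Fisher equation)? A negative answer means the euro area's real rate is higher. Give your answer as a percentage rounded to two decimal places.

4.74%

The UK: (1 + 0.0690)/(1 + 0.0398) − 1 = 2.8082%
The euro area: (1 + 0.0670)/(1 + 0.0880) − 1 = -1.9301%
Differential = 2.8082% − (-1.9301%) = 4.7384% → 4.74%.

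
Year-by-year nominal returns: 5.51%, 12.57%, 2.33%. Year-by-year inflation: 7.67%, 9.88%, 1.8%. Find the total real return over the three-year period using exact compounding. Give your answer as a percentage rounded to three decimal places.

0.916%

Nominal growth factor = 1.0551 × 1.1257 × 1.0233 = 1.215400
Price-level growth factor = 1.0767 × 1.0988 × 1.0180 = 1.204373
Real growth factor = 1.215400 / 1.204373 = 1.009156
Total real return = 1.009156 − 1 → 0.916%.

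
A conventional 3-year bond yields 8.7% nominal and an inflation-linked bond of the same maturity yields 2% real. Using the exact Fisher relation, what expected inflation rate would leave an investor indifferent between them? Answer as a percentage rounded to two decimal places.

6.57%

(1 + π) = (1 + i)/(1 + r) = 1.08700 / 1.02000 = 1.065686
Break-even inflation = 1.065686 − 1 → 6.57%.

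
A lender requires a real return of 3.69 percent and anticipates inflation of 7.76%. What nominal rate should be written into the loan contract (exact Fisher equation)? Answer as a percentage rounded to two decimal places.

(1 + i) = (1 + r)(1 + π) = 1.03690 × 1.07760 = 1.11736344
i = 1.11736344 − 1, so the required nominal rate is 11.74%.

11.74%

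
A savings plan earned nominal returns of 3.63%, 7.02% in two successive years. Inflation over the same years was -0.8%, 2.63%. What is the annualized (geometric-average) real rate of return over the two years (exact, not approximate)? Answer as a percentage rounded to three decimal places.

Compound the nominal returns: 1.0363 × 1.0702 = 1.10904826.
Compound inflation: 0.9920 × 1.0263 = 1.01808960.
Deflate: 1.10904826 / 1.01808960 = 1.08934249.
Annualized real rate = 1.08934249^(1/2) − 1 = 4.3716% → 4.372%.

4.372%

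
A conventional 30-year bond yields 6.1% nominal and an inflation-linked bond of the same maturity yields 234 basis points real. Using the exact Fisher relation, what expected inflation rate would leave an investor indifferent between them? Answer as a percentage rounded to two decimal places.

3.67%

(1 + π) = (1 + i)/(1 + r) = 1.06100 / 1.02340 = 1.036740
Break-even inflation = 1.036740 − 1 → 3.67%.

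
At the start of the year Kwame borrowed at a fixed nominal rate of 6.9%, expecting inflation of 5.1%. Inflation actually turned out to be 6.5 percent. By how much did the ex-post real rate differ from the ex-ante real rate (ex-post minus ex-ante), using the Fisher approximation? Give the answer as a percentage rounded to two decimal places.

Ex-ante: 6.9% − 5.1% = 1.800%
Ex-post: 6.9% − 6.5% = 0.400%
Difference (ex-post − ex-ante) = -1.4000% → -1.40%.

-1.40%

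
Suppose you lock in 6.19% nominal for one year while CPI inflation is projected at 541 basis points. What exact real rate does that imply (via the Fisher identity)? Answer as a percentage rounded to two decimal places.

0.74%

1 + r = 1.06190 / 1.05410 = 1.007400
r = 1.007400 − 1 = 0.7400%, i.e. 0.74%.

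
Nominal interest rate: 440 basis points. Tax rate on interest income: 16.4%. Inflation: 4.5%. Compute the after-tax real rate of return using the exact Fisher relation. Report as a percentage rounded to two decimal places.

-0.79%

After-tax nominal return = 4.4% × (1 − 0.164) = 3.6784%.
1 + r = 1.036784 / 1.04500 = 0.992138
After-tax real rate = 0.992138 − 1 → -0.79%.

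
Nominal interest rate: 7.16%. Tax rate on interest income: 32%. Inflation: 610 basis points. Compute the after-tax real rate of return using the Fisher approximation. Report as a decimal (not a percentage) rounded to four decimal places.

After-tax nominal return = 7.16% × (1 − 0.32) = 4.8688%.
r ≈ 4.8688% − 6.1% → -0.0123.

-0.0123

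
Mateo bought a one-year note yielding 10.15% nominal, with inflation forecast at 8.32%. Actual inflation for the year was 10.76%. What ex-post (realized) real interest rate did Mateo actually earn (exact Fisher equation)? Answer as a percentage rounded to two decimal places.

Ex-post: (1 + 0.1015)/(1 + 0.1076) − 1 = -0.5507%
So the realized real rate is -0.55%.

-0.55%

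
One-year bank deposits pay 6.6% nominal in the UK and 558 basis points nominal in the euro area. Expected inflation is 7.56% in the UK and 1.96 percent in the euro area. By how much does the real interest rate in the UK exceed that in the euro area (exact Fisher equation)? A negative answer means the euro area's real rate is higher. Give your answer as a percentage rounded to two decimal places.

-4.44%

The UK: (1 + 0.0660)/(1 + 0.0756) − 1 = -0.8925%
The euro area: (1 + 0.0558)/(1 + 0.0196) − 1 = 3.5504%
Differential = -0.8925% − 3.5504% = -4.4429% → -4.44%.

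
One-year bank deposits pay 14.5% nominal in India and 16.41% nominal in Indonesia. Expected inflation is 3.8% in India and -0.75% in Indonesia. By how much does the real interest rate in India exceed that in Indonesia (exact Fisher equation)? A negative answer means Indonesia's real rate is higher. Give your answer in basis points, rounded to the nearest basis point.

India: (1 + 0.1450)/(1 + 0.0380) − 1 = 10.3083%
Indonesia: (1 + 0.1641)/(1 − 0.0075) − 1 = 17.2897%
Differential = 10.3083% − 17.2897% = -6.9814% → -698 basis points.

-698 basis points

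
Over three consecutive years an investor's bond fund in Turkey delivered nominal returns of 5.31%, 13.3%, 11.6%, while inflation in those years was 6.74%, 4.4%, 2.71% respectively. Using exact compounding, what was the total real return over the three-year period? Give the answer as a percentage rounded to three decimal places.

Nominal growth factor = 1.0531 × 1.1330 × 1.1160 = 1.3315691
Price-level growth factor = 1.0674 × 1.0440 × 1.0271 = 1.1445649
Real growth factor = 1.3315691 / 1.1445649 = 1.1633845
Total real return = 1.1633845 − 1 → 16.338%.

16.338%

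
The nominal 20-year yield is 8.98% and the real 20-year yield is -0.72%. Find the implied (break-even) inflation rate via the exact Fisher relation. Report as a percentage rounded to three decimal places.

9.770%

(1 + π) = (1 + i)/(1 + r) = 1.08980 / 0.99280 = 1.097703
Break-even inflation = 1.097703 − 1 → 9.770%.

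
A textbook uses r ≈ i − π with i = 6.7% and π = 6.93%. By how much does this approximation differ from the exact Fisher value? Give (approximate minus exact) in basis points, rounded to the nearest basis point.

-1 basis points

Approximate: r ≈ 6.700% − 6.930% = -0.2300%
Exact: (1 + 0.0670)/(1 + 0.0693) − 1 = -0.2151%
Error = -0.2300% − (-0.2151%) = -0.0149% → -1 basis points.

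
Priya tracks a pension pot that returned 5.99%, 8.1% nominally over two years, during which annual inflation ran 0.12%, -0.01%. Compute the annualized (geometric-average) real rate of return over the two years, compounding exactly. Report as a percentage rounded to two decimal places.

Compound the nominal returns: 1.0599 × 1.0810 = 1.14575190.
Compound inflation: 1.0012 × 0.9999 = 1.00109988.
Deflate: 1.14575190 / 1.00109988 = 1.14449309.
Annualized real rate = 1.14449309^(1/2) − 1 = 6.9810% → 6.98%.

6.98%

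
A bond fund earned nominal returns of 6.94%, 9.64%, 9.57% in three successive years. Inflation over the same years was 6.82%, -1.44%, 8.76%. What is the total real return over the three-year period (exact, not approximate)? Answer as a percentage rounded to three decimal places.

12.196%

Compound the nominal returns: 1.0694 × 1.0964 × 1.0957 = 1.284697.
Compound inflation: 1.0682 × 0.9856 × 1.0876 = 1.145045.
Deflate: 1.284697 / 1.145045 = 1.121963.
Total real return = 1.121963 − 1 → 12.196%.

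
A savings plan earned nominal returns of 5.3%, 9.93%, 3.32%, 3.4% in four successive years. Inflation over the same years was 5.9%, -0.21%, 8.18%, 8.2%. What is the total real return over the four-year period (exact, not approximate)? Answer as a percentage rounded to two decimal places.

Compound the nominal returns: 1.0530 × 1.0993 × 1.0332 × 1.0340 = 1.236658.
Compound inflation: 1.0590 × 0.9979 × 1.0818 × 1.0820 = 1.236964.
Deflate: 1.236658 / 1.236964 = 0.999752.
Total real return = 0.999752 − 1 → -0.02%.

-0.02%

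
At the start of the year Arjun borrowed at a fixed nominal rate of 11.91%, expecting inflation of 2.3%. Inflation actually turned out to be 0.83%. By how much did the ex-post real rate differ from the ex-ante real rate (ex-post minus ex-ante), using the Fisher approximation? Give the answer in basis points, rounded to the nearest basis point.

Ex-ante: 11.91% − 2.3% = 9.610%
Ex-post: 11.91% − 0.83% = 11.080%
Difference (ex-post − ex-ante) = 1.4700% → 147 basis points.

147 basis points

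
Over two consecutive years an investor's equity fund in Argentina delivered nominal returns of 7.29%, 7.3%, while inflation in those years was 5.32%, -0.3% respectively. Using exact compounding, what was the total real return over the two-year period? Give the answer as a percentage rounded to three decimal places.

Compound the nominal returns: 1.0729 × 1.0730 = 1.151222.
Compound inflation: 1.0532 × 0.9970 = 1.050040.
Deflate: 1.151222 / 1.050040 = 1.096359.
Total real return = 1.096359 − 1 → 9.636%.

9.636%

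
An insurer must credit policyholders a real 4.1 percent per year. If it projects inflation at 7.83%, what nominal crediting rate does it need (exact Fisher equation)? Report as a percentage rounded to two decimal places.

(1 + i) = (1 + r)(1 + π) = 1.04100 × 1.07830 = 1.1225103
i = 1.1225103 − 1, so the required nominal rate is 12.25%.

12.25%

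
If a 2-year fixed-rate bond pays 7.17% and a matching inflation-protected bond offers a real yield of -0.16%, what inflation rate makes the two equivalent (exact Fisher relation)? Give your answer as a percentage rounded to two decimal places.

7.34%

(1 + π) = (1 + i)/(1 + r) = 1.07170 / 0.99840 = 1.073417
Break-even inflation = 1.073417 − 1 → 7.34%.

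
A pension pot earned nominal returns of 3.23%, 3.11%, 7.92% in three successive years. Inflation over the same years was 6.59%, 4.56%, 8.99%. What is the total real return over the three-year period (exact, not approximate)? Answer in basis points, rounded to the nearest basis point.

-543 basis points

Compound the nominal returns: 1.0323 × 1.0311 × 1.0792 = 1.148705.
Compound inflation: 1.0659 × 1.0456 × 1.0899 = 1.214699.
Deflate: 1.148705 / 1.214699 = 0.945671.
Total real return = 0.945671 − 1 → -543 basis points.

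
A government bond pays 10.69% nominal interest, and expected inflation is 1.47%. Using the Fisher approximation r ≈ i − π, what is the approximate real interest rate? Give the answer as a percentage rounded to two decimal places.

9.22%

r ≈ i − π = 10.69% − 1.47% = 9.22%.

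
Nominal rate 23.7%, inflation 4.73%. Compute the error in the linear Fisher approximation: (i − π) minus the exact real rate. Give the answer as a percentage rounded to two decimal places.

Approximate: r ≈ 23.700% − 4.730% = 18.9700%
Exact: (1 + 0.2370)/(1 + 0.0473) − 1 = 18.1132%
Error = 18.9700% − 18.1132% = 0.8568% → 0.86%.

0.86%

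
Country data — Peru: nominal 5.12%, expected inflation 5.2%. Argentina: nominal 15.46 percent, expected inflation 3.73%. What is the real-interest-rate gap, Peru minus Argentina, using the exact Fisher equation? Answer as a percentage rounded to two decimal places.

-11.38%

Peru: (1 + 0.0512)/(1 + 0.0520) − 1 = -0.0760%
Argentina: (1 + 0.1546)/(1 + 0.0373) − 1 = 11.3082%
Differential = -0.0760% − 11.3082% = -11.3842% → -11.38%.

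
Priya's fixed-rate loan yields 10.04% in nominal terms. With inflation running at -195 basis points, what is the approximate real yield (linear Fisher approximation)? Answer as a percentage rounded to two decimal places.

11.99%

r ≈ i − π = 10.04% − (-1.95%) = 11.99%.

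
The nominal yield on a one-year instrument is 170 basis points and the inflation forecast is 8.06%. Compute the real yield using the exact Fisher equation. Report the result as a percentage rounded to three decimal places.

By the Fisher identity, 1 + r = (1 + i)/(1 + π).
1 + r = 1.01700 / 1.08060 = 0.941144
r = 0.941144 − 1 = -5.8856%, i.e. -5.886%.

-5.886%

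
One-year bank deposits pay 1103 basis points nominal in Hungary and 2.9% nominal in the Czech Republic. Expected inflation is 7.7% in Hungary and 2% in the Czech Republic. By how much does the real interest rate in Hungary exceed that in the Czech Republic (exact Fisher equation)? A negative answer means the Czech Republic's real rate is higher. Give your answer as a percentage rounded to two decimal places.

2.21%

Hungary: (1 + 0.1103)/(1 + 0.0770) − 1 = 3.0919%
The Czech Republic: (1 + 0.0290)/(1 + 0.0200) − 1 = 0.8824%
Differential = 3.0919% − 0.8824% = 2.2096% → 2.21%.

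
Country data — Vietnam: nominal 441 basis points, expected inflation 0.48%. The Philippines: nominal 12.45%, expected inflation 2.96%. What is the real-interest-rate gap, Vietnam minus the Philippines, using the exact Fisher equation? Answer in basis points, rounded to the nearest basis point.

-531 basis points

Vietnam: (1 + 0.0441)/(1 + 0.0048) − 1 = 3.9112%
The Philippines: (1 + 0.1245)/(1 + 0.0296) − 1 = 9.2172%
Differential = 3.9112% − 9.2172% = -5.3059% → -531 basis points.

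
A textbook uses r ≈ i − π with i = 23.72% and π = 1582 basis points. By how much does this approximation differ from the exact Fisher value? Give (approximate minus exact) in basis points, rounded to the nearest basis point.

Approximate: r ≈ 23.720% − 15.820% = 7.9000%
Exact: (1 + 0.2372)/(1 + 0.1582) − 1 = 6.8209%
Error = 7.9000% − 6.8209% = 1.0791% → 108 basis points.

108 basis points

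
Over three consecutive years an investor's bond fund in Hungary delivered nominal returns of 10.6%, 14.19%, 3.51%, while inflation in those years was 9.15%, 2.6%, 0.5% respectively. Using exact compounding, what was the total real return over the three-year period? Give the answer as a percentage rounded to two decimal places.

Nominal growth factor = 1.1060 × 1.1419 × 1.0351 = 1.307271
Price-level growth factor = 1.0915 × 1.0260 × 1.0050 = 1.125478
Real growth factor = 1.307271 / 1.125478 = 1.161524
Total real return = 1.161524 − 1 → 16.15%.

16.15%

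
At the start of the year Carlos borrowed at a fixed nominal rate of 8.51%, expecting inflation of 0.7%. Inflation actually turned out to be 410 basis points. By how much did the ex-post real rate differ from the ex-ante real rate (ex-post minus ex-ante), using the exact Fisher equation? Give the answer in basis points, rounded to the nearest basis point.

Ex-ante: (1 + 0.0851)/(1 + 0.0070) − 1 = 7.7557%
Ex-post: (1 + 0.0851)/(1 + 0.0410) − 1 = 4.2363%
Difference (ex-post − ex-ante) = -3.5194% → -352 basis points.

-352 basis points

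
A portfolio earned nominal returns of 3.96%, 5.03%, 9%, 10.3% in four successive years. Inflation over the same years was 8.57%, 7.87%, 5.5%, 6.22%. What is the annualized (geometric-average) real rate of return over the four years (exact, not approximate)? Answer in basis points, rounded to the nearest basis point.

1 basis points

Compound the nominal returns: 1.0396 × 1.0503 × 1.0900 × 1.1030 = 1.31274885.
Compound inflation: 1.0857 × 1.0787 × 1.0550 × 1.0622 = 1.31240922.
Deflate: 1.31274885 / 1.31240922 = 1.00025878.
Annualized real rate = 1.00025878^(1/4) − 1 = 0.0065% → 1 basis points.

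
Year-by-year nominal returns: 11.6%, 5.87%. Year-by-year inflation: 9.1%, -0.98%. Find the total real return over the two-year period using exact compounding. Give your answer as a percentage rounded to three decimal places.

Nominal growth factor = 1.1160 × 1.0587 = 1.181509
Price-level growth factor = 1.0910 × 0.9902 = 1.080308
Real growth factor = 1.181509 / 1.080308 = 1.093678
Total real return = 1.093678 − 1 → 9.368%.

9.368%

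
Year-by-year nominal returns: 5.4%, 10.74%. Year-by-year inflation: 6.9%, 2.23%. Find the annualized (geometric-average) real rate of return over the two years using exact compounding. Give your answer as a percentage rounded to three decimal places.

3.346%

Nominal growth factor = 1.0540 × 1.1074 = 1.16719960
Price-level growth factor = 1.0690 × 1.0223 = 1.09283870
Real growth factor = 1.16719960 / 1.09283870 = 1.06804380
Annualized real rate = 1.06804380^(1/2) − 1 = 3.3462% → 3.346%.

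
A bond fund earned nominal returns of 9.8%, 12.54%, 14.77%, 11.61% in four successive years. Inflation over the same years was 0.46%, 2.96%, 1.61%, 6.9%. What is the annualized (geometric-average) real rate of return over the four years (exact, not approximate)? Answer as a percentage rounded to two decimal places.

8.95%

Compound the nominal returns: 1.0980 × 1.1254 × 1.1477 × 1.1161 = 1.58285357.
Compound inflation: 1.0046 × 1.0296 × 1.0161 × 1.0690 = 1.12350721.
Deflate: 1.58285357 / 1.12350721 = 1.40885039.
Annualized real rate = 1.40885039^(1/4) − 1 = 8.9472% → 8.95%.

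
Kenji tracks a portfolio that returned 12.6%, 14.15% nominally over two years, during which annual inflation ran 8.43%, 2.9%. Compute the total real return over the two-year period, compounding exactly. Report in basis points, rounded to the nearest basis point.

Compound the nominal returns: 1.1260 × 1.1415 = 1.285329.
Compound inflation: 1.0843 × 1.0290 = 1.115745.
Deflate: 1.285329 / 1.115745 = 1.151992.
Total real return = 1.151992 − 1 → 1520 basis points.

1520 basis points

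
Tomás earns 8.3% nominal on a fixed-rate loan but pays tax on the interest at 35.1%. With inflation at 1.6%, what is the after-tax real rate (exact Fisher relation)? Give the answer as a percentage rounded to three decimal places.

3.727%

After-tax nominal return = 8.3% × (1 − 0.351) = 5.3867%.
1 + r = 1.053867 / 1.01600 = 1.037271
After-tax real rate = 1.037271 − 1 → 3.727%.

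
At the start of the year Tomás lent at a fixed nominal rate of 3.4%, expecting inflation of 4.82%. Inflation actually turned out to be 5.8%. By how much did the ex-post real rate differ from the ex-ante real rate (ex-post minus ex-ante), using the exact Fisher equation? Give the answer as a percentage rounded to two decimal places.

Ex-ante: (1 + 0.0340)/(1 + 0.0482) − 1 = -1.3547%
Ex-post: (1 + 0.0340)/(1 + 0.0580) − 1 = -2.2684%
Difference (ex-post − ex-ante) = -0.9137% → -0.91%.

-0.91%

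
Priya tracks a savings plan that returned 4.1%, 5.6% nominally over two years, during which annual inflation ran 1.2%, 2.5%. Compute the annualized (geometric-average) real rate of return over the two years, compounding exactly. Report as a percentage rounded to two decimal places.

2.94%

Nominal growth factor = 1.0410 × 1.0560 = 1.099296000
Price-level growth factor = 1.0120 × 1.0250 = 1.037300000
Real growth factor = 1.099296000 / 1.037300000 = 1.059766702
Annualized real rate = 1.059766702^(1/2) − 1 = 2.94497% → 2.94%.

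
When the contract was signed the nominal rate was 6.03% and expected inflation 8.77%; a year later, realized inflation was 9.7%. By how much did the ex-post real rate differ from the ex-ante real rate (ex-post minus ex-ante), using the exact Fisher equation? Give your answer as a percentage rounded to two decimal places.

-0.83%

Ex-ante: (1 + 0.0603)/(1 + 0.0877) − 1 = -2.5191%
Ex-post: (1 + 0.0603)/(1 + 0.0970) − 1 = -3.3455%
Difference (ex-post − ex-ante) = -0.8264% → -0.83%.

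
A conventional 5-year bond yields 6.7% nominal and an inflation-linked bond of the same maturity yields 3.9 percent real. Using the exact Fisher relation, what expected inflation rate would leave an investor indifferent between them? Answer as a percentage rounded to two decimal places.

(1 + π) = (1 + i)/(1 + r) = 1.06700 / 1.03900 = 1.026949
Break-even inflation = 1.026949 − 1 → 2.69%.

2.69%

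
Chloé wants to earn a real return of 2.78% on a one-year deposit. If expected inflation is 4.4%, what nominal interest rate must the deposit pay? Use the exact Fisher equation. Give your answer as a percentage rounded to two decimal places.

(1 + i) = (1 + r)(1 + π) = 1.02780 × 1.04400 = 1.0730232
i = 1.0730232 − 1, so the required nominal rate is 7.30%.

7.30%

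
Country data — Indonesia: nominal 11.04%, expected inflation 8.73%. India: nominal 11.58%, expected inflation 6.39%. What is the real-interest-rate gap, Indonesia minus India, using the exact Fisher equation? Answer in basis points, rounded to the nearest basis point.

Indonesia: (1 + 0.1104)/(1 + 0.0873) − 1 = 2.1245%
India: (1 + 0.1158)/(1 + 0.0639) − 1 = 4.8783%
Differential = 2.1245% − 4.8783% = -2.7537% → -275 basis points.

-275 basis points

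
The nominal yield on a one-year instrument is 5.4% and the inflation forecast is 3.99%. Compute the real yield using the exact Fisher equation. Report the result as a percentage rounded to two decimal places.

1 + r = 1.05400 / 1.03990 = 1.013559
r = 1.013559 − 1 = 1.3559%, i.e. 1.36%.

1.36%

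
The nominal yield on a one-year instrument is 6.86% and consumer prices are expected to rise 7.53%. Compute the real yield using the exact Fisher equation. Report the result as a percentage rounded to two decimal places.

-0.62%

By the Fisher identity, 1 + r = (1 + i)/(1 + π).
1 + r = 1.06860 / 1.07530 = 0.993769
r = 0.993769 − 1 = -0.6231%, i.e. -0.62%.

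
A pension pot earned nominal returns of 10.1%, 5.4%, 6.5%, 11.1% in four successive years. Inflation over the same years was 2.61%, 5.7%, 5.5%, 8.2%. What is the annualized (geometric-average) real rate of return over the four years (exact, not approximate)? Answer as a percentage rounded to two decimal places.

2.62%

Nominal growth factor = 1.1010 × 1.0540 × 1.0650 × 1.1110 = 1.37306658
Price-level growth factor = 1.0261 × 1.0570 × 1.0550 × 1.0820 = 1.23806771
Real growth factor = 1.37306658 / 1.23806771 = 1.10903998
Annualized real rate = 1.10903998^(1/4) − 1 = 2.6211% → 2.62%.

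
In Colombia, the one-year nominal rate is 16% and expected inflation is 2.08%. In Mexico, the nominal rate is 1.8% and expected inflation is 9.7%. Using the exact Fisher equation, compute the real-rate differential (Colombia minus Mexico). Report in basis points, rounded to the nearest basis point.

2084 basis points

Colombia: (1 + 0.1600)/(1 + 0.0208) − 1 = 13.6364%
Mexico: (1 + 0.0180)/(1 + 0.0970) − 1 = -7.2015%
Differential = 13.6364% − (-7.2015%) = 20.8378% → 2084 basis points.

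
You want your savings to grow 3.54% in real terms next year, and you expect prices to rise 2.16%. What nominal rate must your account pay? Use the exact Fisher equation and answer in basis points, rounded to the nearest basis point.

(1 + i) = (1 + r)(1 + π) = 1.03540 × 1.02160 = 1.05776464
i = 1.05776464 − 1, so the required nominal rate is 578 basis points.

578 basis points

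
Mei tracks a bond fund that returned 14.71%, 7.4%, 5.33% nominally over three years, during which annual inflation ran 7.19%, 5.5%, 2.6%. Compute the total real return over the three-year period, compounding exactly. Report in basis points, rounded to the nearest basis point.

1184 basis points

Nominal growth factor = 1.1471 × 1.0740 × 1.0533 = 1.297650
Price-level growth factor = 1.0719 × 1.0550 × 1.0260 = 1.160257
Real growth factor = 1.297650 / 1.160257 = 1.118416
Total real return = 1.118416 − 1 → 1184 basis points.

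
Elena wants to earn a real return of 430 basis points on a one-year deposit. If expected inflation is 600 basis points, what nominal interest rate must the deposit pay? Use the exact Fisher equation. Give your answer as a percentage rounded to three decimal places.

(1 + i) = (1 + r)(1 + π) = 1.04300 × 1.06000 = 1.10558
i = 1.10558 − 1, so the required nominal rate is 10.558%.

10.558%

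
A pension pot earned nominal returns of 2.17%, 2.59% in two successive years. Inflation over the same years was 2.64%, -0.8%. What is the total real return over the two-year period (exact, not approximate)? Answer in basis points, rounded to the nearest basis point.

294 basis points

Nominal growth factor = 1.0217 × 1.0259 = 1.048162
Price-level growth factor = 1.0264 × 0.9920 = 1.018189
Real growth factor = 1.048162 / 1.018189 = 1.029438
Total real return = 1.029438 − 1 → 294 basis points.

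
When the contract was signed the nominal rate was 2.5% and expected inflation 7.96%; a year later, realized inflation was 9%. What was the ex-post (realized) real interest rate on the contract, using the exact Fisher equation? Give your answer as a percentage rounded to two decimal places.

-5.96%

Ex-post: (1 + 0.0250)/(1 + 0.0900) − 1 = -5.9633%
So the realized real rate is -5.96%.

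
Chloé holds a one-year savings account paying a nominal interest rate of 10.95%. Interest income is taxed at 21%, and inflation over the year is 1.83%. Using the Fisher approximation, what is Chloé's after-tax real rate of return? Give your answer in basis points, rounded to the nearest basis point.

682 basis points

After-tax nominal return = 10.95% × (1 − 0.21) = 8.6505%.
r ≈ 8.6505% − 1.83% → 682 basis points.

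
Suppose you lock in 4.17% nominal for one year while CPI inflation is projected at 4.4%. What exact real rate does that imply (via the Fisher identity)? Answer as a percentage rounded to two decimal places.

By the Fisher identity, 1 + r = (1 + i)/(1 + π).
1 + r = 1.04170 / 1.04400 = 0.997797
r = 0.997797 − 1 = -0.2203%, i.e. -0.22%.

-0.22%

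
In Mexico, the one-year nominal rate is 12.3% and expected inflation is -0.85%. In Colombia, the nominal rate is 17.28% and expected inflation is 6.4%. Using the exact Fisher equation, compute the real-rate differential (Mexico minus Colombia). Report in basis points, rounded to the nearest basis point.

304 basis points

Mexico: (1 + 0.1230)/(1 − 0.0085) − 1 = 13.2627%
Colombia: (1 + 0.1728)/(1 + 0.0640) − 1 = 10.2256%
Differential = 13.2627% − 10.2256% = 3.0372% → 304 basis points.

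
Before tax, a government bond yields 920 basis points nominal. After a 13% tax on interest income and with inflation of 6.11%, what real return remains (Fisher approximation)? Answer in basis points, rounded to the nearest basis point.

After-tax nominal return = 9.2% × (1 − 0.13) = 8.0040%.
r ≈ 8.0040% − 6.11% → 189 basis points.

189 basis points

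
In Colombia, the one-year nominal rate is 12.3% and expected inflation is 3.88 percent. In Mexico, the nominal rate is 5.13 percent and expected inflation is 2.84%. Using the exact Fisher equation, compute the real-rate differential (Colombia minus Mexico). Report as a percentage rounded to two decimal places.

5.88%

Colombia: (1 + 0.1230)/(1 + 0.0388) − 1 = 8.1055%
Mexico: (1 + 0.0513)/(1 + 0.0284) − 1 = 2.2268%
Differential = 8.1055% − 2.2268% = 5.8787% → 5.88%.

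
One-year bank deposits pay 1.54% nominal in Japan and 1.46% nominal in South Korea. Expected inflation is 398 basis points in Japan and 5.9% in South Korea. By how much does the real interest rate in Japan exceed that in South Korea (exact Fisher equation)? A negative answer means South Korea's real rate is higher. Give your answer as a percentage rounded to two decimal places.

1.85%

Japan: (1 + 0.0154)/(1 + 0.0398) − 1 = -2.3466%
South Korea: (1 + 0.0146)/(1 + 0.0590) − 1 = -4.1926%
Differential = -2.3466% − (-4.1926%) = 1.8460% → 1.85%.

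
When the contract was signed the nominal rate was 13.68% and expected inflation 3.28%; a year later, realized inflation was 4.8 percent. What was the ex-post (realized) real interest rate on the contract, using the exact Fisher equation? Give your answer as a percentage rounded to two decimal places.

Ex-post: (1 + 0.1368)/(1 + 0.0480) − 1 = 8.4733%
So the realized real rate is 8.47%.

8.47%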